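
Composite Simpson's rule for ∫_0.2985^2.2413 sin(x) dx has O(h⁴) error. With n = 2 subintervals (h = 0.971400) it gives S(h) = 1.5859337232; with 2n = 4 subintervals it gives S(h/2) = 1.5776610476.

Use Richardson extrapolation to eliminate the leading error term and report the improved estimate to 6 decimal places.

1.577110

The method has order 4: 2^4 = 16.
Difference of the inputs: 1.5776610476 − 1.5859337232 = -0.0082726756
Divide by 2^4 − 1 = 15: (-0.0082726756)/15 = -0.0005515117
R = A(h/2) + (A(h/2) − A(h))/15 = 1.5776610476 − 0.0005515117 = 1.5771095359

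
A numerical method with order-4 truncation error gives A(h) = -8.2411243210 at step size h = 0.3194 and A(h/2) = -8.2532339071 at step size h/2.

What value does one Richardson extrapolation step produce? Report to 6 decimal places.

-8.254041

Method order is 4; weight 2^4 = 16.
2^4·A(h/2) = -132.0517425136; minus A(h) gives -123.8106181926.
(16·(-8.2532339071) − (-8.2411243210))/(16 − 1) = -8.2540412128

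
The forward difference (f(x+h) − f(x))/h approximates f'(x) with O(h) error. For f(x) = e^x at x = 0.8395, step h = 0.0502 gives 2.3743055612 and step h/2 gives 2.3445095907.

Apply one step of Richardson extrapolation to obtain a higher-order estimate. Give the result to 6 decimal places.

With r = 1 the leading error scales as h^1, so the weight is 2^1 = 2.
2*2.3445095907 = 4.6890191814; 4.6890191814 − 2.3743055612 = 2.3147136202
(2*2.3445095907 − 2.3743055612)/(2 − 1) = 2.3147136202

2.314714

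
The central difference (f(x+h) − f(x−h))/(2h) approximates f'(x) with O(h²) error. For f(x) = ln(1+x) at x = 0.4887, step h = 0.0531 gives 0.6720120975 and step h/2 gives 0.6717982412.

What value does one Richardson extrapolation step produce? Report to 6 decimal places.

With r = 2 the leading error scales as h^2, so the weight is 2^2 = 4.
Weighted: 2.6871929648 − 0.6720120975 = 2.0151808673
R = 2.0151808673/3 = 0.6717269558
Shift from A(h/2): −0.0000712854.

0.671727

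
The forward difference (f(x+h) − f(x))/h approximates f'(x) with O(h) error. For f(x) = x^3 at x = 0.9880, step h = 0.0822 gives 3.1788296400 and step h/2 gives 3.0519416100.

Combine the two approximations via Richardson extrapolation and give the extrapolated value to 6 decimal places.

2.925054

Order 1 gives 2^r = 2 and 2^r − 1 = 1.
Top: 2(3.0519416100) − (3.1788296400) = 2.9250535800
2.9250535800 ÷ 1 = 2.9250535800
Shift from A(h/2): −0.1268880300.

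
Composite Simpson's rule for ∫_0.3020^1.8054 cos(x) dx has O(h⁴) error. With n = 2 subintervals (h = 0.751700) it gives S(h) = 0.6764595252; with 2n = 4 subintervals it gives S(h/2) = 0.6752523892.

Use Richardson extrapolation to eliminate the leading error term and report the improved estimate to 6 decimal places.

0.675172

r = 4: numerator weight 16, denominator 15.
Top: 16(0.6752523892) − (0.6764595252) = 10.1275787020
R = 10.1275787020/15 = 0.6751719135
Gap between inputs: 1.207e-03; correction applied: −0.0000804757.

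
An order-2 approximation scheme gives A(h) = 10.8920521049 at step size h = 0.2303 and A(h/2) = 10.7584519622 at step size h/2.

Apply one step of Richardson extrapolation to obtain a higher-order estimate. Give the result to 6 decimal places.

10.713919

r = 2, so 2^r = 4.
Numerator 4·A(h/2) − A(h) = 4·10.7584519622 − 10.8920521049 = 32.1417557439
32.1417557439 ÷ 3 = 10.7139185813
Correction |R − A(h/2)| = 4.453e-02; gap |A(h/2) − A(h)| = 1.336e-01.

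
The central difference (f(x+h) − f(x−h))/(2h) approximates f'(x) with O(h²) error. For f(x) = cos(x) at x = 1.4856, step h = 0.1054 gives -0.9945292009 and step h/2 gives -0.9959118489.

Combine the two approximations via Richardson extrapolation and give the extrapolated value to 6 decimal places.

Error is O(h^2); halving h shrinks it by 2^2 = 4.
Numerator 4*A(h/2) − A(h) = 4*(-0.9959118489) − (-0.9945292009) = -2.9891181947
(-2.9891181947) ÷ 3 = -0.9963727316

-0.996373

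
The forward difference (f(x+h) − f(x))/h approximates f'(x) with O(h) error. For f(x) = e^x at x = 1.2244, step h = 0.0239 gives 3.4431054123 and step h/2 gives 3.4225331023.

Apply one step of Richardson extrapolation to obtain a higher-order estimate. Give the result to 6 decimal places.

3.401961

With r = 1 the leading error scales as h^1, so the weight is 2^1 = 2.
Difference of the inputs: 3.4225331023 − 3.4431054123 = -0.0205723100
Correction (A(h/2) − A(h))/(2 − 1) = (-0.0205723100)/1 = -0.0205723100
R = A(h/2) + (A(h/2) − A(h))/1 = 3.4225331023 − 0.0205723100 = 3.4019607923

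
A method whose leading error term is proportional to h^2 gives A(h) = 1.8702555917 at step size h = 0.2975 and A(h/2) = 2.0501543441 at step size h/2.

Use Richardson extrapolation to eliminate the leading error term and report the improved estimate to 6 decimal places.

r = 2: numerator weight 4, denominator 3.
Weighted: 8.2006173764 − 1.8702555917 = 6.3303617847
Extrapolated: 6.3303617847 / 3 = 2.1101205949

2.110121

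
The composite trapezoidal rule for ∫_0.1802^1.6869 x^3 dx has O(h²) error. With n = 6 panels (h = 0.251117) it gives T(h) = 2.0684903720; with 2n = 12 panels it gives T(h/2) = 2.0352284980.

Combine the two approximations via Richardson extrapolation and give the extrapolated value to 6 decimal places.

Leading term ∝ h^2; use weight 4 = 2^2.
Numerator 4×A(h/2) − A(h) = 4×2.0352284980 − 2.0684903720 = 6.0724236200
6.0724236200 ÷ 3 = 2.0241412067
Correction |R − A(h/2)| = 1.109e-02; gap |A(h/2) − A(h)| = 3.326e-02.

2.024141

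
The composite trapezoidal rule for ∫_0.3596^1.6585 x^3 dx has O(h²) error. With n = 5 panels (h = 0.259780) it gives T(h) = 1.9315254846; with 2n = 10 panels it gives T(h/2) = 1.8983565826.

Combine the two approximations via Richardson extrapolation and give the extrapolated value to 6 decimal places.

With r = 2 the leading error scales as h^2, so the weight is 2^2 = 4.
Top: 4(1.8983565826) − (1.9315254846) = 5.6619008458
(4×1.8983565826 − 1.9315254846)/(4 − 1) = 1.8873002819
Correction |R − A(h/2)| = 1.106e-02; gap |A(h/2) − A(h)| = 3.317e-02.

1.887300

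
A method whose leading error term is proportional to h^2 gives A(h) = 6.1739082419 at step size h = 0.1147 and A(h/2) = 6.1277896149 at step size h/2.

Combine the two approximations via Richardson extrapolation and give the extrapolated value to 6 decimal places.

With r = 2 the leading error scales as h^2, so the weight is 2^2 = 4.
4*6.1277896149 − 6.1739082419 = 18.3372502177
R = 18.3372502177/3 = 6.1124167392
Gap between inputs: 4.612e-02; correction applied: −0.0153728757.

6.112417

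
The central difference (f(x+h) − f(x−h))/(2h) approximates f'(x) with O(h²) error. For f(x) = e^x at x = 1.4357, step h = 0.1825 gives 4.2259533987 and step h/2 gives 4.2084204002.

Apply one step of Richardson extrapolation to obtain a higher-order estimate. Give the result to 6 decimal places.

4.202576

r = 2, so 2^r = 4.
2^2·A(h/2) = 16.8336816008; minus A(h) gives 12.6077282021.
R = 12.6077282021/3 = 4.2025760674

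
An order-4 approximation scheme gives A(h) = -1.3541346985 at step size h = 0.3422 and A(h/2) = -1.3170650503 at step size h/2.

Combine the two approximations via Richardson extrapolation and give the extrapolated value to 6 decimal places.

-1.314594

r = 4, so 2^r = 16.
16*(-1.3170650503) = -21.0730408048; subtract (-1.3541346985) → -19.7189061063
Extrapolated: (-19.7189061063) / 15 = -1.3145937404
Correction |R − A(h/2)| = 2.471e-03; gap |A(h/2) − A(h)| = 3.707e-02.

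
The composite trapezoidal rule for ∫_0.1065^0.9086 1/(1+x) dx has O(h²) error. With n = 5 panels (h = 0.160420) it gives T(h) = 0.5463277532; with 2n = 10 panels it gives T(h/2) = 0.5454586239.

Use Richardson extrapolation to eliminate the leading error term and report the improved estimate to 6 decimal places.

Method order is 2; weight 2^2 = 4.
Numerator 4·A(h/2) − A(h) = 4·0.5454586239 − 0.5463277532 = 1.6355067424
(4·0.5454586239 − 0.5463277532)/(4 − 1) = 0.5451689141

0.545169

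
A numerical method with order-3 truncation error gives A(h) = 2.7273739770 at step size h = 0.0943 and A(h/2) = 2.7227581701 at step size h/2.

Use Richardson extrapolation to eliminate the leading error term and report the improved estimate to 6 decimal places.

2.722099

The method has order 3: 2^3 = 8.
Top: 8(2.7227581701) − (2.7273739770) = 19.0546913838
Denominator 8 − 1 = 7.
R = 19.0546913838/7 = 2.7220987691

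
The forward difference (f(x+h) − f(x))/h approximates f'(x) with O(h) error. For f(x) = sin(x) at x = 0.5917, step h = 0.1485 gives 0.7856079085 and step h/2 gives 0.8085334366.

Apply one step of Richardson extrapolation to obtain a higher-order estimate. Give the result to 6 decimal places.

Method order is 1; weight 2^1 = 2.
Top: 2(0.8085334366) − (0.7856079085) = 0.8314589647
0.8314589647 ÷ 1 = 0.8314589647

0.831459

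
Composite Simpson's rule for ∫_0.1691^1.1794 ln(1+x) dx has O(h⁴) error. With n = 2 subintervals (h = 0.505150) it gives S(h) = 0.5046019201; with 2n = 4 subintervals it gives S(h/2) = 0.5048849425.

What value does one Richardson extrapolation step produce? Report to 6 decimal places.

With r = 4 the leading error scales as h^4, so the weight is 2^4 = 16.
2^4*A(h/2) = 8.0781590800; minus A(h) gives 7.5735571599.
(16*0.5048849425 − 0.5046019201)/(16 − 1) = 0.5049038107
Correction |R − A(h/2)| = 1.887e-05; gap |A(h/2) − A(h)| = 2.830e-04.

0.504904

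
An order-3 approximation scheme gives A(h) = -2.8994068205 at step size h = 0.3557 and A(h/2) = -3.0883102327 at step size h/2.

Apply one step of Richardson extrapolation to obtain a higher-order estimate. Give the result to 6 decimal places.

Method order is 3; weight 2^3 = 8.
8*(-3.0883102327) = -24.7064818616; (-24.7064818616) − (-2.8994068205) = -21.8070750411
Denominator 8 − 1 = 7.
(-21.8070750411) ÷ 7 = -3.1152964344

-3.115296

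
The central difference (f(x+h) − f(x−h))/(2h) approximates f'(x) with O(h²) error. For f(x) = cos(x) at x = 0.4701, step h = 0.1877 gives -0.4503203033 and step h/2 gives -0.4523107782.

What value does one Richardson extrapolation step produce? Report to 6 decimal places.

r = 2: numerator weight 4, denominator 3.
4×(-0.4523107782) = -1.8092431128; (-1.8092431128) − (-0.4503203033) = -1.3589228095
(4×(-0.4523107782) − (-0.4503203033))/(4 − 1) = -0.4529742698

-0.452974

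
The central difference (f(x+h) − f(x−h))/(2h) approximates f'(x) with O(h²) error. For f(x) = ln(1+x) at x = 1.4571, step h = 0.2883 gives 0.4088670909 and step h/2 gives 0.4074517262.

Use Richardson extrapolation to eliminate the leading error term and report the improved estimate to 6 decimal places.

0.406980

r = 2: numerator weight 4, denominator 3.
Top: 4(0.4074517262) − (0.4088670909) = 1.2209398139
Denominator 4 − 1 = 3.
Result: 0.4069799380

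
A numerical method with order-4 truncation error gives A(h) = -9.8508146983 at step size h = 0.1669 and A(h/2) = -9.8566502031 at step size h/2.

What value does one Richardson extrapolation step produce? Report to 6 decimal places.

-9.857039

Leading term ∝ h^4; use weight 16 = 2^4.
16 × (-9.8566502031) = -157.7064032496; (-157.7064032496) − (-9.8508146983) = -147.8555885513
Extrapolated: (-147.8555885513) / 15 = -9.8570392368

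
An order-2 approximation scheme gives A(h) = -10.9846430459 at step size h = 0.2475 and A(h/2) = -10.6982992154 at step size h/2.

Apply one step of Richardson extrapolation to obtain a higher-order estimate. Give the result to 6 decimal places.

Method order is 2; weight 2^2 = 4.
A(h/2) − A(h) = -10.6982992154 − (-10.9846430459) = 0.2863438305
Divide by 2^2 − 1 = 3: 0.2863438305/3 = 0.0954479435
R = -10.6982992154 + 0.0954479435 = -10.6028512719

-10.602851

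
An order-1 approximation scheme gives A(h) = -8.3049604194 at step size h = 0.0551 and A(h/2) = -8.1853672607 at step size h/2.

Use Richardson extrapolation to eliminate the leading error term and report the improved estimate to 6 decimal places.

-8.065774

With r = 1 the leading error scales as h^1, so the weight is 2^1 = 2.
Numerator 2 × A(h/2) − A(h) = 2 × (-8.1853672607) − (-8.3049604194) = -8.0657741020
Divide by 2^1 − 1 = 1.
R = (-8.0657741020)/1 = -8.0657741020
Shift from A(h/2): +0.1195931587.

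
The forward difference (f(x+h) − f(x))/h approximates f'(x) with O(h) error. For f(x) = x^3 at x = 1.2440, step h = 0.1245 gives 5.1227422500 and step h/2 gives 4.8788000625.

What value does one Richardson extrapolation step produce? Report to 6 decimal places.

r = 1, so 2^r = 2.
2·4.8788000625 = 9.7576001250; subtract 5.1227422500 → 4.6348578750
Denominator 2 − 1 = 1.
Result: 4.6348578750

4.634858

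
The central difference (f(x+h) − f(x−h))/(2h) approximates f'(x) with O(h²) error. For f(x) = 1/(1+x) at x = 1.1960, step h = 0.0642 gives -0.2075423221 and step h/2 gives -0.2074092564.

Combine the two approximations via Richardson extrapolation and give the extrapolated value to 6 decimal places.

-0.207365

With r = 2 the leading error scales as h^2, so the weight is 2^2 = 4.
Weighted: (-0.8296370256) − (-0.2075423221) = -0.6220947035
Extrapolated: (-0.6220947035) / 3 = -0.2073649012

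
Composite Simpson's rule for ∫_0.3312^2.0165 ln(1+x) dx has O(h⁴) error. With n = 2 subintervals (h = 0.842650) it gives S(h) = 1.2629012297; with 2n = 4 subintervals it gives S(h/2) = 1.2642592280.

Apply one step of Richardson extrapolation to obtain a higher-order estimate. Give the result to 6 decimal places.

1.264350

r = 4, so 2^r = 16.
16×1.2642592280 − 1.2629012297 = 18.9652464183
Denominator 16 − 1 = 15.
18.9652464183 ÷ 15 = 1.2643497612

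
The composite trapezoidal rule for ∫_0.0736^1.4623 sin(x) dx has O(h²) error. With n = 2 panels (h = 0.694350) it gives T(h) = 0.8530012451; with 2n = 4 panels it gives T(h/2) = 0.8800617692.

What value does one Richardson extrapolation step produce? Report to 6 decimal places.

0.889082

Order 2 gives 2^r = 4 and 2^r − 1 = 3.
Numerator 4·A(h/2) − A(h) = 4·0.8800617692 − 0.8530012451 = 2.6672458317
2.6672458317 ÷ 3 = 0.8890819439
Correction |R − A(h/2)| = 9.020e-03; gap |A(h/2) − A(h)| = 2.706e-02.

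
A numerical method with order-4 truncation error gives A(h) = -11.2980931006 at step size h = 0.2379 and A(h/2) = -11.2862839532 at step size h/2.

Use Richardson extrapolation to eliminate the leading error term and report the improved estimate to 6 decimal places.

r = 4: numerator weight 16, denominator 15.
Top: 16(-11.2862839532) − (-11.2980931006) = -169.2824501506
Divide by 2^4 − 1 = 15.
Extrapolated: (-169.2824501506) / 15 = -11.2854966767

-11.285497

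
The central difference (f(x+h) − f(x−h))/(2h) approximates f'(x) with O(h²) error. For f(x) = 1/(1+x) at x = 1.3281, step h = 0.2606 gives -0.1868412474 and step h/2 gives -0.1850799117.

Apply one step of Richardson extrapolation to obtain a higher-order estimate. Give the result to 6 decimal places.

The method has order 2: 2^2 = 4.
4 × (-0.1850799117) = -0.7403196468; subtract (-0.1868412474) → -0.5534783994
Extrapolated: (-0.5534783994) / 3 = -0.1844927998

-0.184493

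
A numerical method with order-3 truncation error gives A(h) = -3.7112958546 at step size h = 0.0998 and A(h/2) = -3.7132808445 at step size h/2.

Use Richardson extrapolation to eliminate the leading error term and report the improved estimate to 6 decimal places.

r = 3: numerator weight 8, denominator 7.
8 × (-3.7132808445) − (-3.7112958546) = -25.9949509014
(8 × (-3.7132808445) − (-3.7112958546))/(8 − 1) = -3.7135644145
Gap between inputs: 1.985e-03; correction applied: −0.0002835700.

-3.713564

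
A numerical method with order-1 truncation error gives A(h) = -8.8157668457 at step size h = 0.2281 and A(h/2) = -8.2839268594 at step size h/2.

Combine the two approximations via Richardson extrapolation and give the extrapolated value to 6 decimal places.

Error is O(h^1); halving h shrinks it by 2^1 = 2.
2×(-8.2839268594) = -16.5678537188; (-16.5678537188) − (-8.8157668457) = -7.7520868731
R = (-7.7520868731)/1 = -7.7520868731

-7.752087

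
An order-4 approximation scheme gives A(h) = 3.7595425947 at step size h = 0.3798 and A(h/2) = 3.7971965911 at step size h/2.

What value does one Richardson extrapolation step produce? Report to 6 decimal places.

3.799707

With r = 4 the leading error scales as h^4, so the weight is 2^4 = 16.
Weighted: 60.7551454576 − 3.7595425947 = 56.9956028629
Denominator 16 − 1 = 15.
Result: 3.7997068575
Correction |R − A(h/2)| = 2.510e-03; gap |A(h/2) − A(h)| = 3.765e-02.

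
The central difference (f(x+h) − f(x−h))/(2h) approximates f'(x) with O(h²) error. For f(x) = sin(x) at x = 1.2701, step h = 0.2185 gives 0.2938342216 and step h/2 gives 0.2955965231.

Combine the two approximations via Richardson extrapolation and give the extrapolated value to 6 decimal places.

The method has order 2: 2^2 = 4.
4×0.2955965231 − 0.2938342216 = 0.8885518708
Denominator 4 − 1 = 3.
Result: 0.2961839569
Correction |R − A(h/2)| = 5.874e-04; gap |A(h/2) − A(h)| = 1.762e-03.

0.296184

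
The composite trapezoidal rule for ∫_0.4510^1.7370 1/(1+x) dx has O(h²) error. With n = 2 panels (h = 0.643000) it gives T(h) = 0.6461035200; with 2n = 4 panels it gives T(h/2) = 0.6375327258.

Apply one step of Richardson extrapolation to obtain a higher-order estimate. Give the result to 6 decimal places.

0.634676

r = 2, so 2^r = 4.
Top: 4(0.6375327258) − (0.6461035200) = 1.9040273832
Denominator 4 − 1 = 3.
So the Richardson estimate is 0.6346757944.
Shift from A(h/2): −0.0028569314.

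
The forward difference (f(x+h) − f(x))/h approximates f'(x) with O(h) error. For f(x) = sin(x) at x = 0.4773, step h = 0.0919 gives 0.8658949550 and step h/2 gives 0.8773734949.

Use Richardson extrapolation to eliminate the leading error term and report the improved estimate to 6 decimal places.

Leading term ∝ h^1; use weight 2 = 2^1.
2^1×A(h/2) = 1.7547469898; minus A(h) gives 0.8888520348.
Denominator 2 − 1 = 1.
Extrapolated: 0.8888520348 / 1 = 0.8888520348
Correction |R − A(h/2)| = 1.148e-02; gap |A(h/2) − A(h)| = 1.148e-02.

0.888852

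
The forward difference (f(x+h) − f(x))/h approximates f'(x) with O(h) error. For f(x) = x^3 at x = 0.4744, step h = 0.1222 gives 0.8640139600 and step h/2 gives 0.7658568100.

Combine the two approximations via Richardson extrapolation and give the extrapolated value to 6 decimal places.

0.667700

Error is O(h^1); halving h shrinks it by 2^1 = 2.
Top: 2(0.7658568100) − (0.8640139600) = 0.6676996600
Denominator 2 − 1 = 1.
Extrapolated: 0.6676996600 / 1 = 0.6676996600
Correction |R − A(h/2)| = 9.816e-02; gap |A(h/2) − A(h)| = 9.816e-02.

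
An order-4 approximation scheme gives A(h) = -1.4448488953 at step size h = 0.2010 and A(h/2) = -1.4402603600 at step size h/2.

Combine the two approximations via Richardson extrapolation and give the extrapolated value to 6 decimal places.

-1.439954

Order 4 gives 2^r = 16 and 2^r − 1 = 15.
16×(-1.4402603600) = -23.0441657600; (-23.0441657600) − (-1.4448488953) = -21.5993168647
(16×(-1.4402603600) − (-1.4448488953))/(16 − 1) = -1.4399544576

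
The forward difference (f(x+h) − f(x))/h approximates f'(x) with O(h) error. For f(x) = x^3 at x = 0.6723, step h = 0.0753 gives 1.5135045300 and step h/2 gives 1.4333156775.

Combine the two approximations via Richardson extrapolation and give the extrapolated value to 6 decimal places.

Error is O(h^1); halving h shrinks it by 2^1 = 2.
Top: 2(1.4333156775) − (1.5135045300) = 1.3531268250
Extrapolated: 1.3531268250 / 1 = 1.3531268250

1.353127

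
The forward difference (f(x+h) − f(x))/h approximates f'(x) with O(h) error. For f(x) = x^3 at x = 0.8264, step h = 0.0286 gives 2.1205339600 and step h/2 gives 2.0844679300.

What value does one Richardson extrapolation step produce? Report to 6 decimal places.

The method has order 1: 2^1 = 2.
2×2.0844679300 = 4.1689358600; 4.1689358600 − 2.1205339600 = 2.0484019000
Denominator 2 − 1 = 1.
(2×2.0844679300 − 2.1205339600)/(2 − 1) = 2.0484019000

2.048402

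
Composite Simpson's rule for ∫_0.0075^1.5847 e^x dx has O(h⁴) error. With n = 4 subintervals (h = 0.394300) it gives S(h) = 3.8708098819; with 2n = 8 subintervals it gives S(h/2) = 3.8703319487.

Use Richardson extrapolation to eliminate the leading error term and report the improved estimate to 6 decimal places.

3.870300

The method has order 4: 2^4 = 16.
Difference of the inputs: 3.8703319487 − 3.8708098819 = -0.0004779332
Correction (A(h/2) − A(h))/(16 − 1) = (-0.0004779332)/15 = -0.0000318622
R = A(h/2) + (A(h/2) − A(h))/15 = 3.8703319487 − 0.0000318622 = 3.8703000865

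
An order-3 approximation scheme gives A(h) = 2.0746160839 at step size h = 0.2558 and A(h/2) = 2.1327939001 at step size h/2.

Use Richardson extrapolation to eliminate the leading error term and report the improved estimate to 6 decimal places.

Leading term ∝ h^3; use weight 8 = 2^3.
Weighted: 17.0623512008 − 2.0746160839 = 14.9877351169
Denominator 8 − 1 = 7.
R = 14.9877351169/7 = 2.1411050167

2.141105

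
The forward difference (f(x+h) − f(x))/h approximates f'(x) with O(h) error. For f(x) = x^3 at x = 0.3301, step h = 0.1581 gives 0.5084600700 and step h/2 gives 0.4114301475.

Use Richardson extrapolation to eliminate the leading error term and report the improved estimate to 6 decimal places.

Order 1 gives 2^r = 2 and 2^r − 1 = 1.
2 × 0.4114301475 − 0.5084600700 = 0.3144002250
Divide by 2^1 − 1 = 1.
R = 0.3144002250/1 = 0.3144002250

0.314400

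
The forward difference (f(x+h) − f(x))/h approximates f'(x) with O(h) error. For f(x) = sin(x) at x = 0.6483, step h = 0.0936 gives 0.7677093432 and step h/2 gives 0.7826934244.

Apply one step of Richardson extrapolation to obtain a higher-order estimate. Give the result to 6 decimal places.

r = 1, so 2^r = 2.
2^1×A(h/2) = 1.5653868488; minus A(h) gives 0.7976775056.
Divide by 2^1 − 1 = 1.
(2×0.7826934244 − 0.7677093432)/(2 − 1) = 0.7976775056

0.797678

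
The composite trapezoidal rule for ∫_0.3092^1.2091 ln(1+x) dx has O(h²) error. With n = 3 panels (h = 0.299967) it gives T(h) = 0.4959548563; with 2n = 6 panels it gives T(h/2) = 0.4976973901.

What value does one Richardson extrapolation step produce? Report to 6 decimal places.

With r = 2 the leading error scales as h^2, so the weight is 2^2 = 4.
Weighted: 1.9907895604 − 0.4959548563 = 1.4948347041
(4*0.4976973901 − 0.4959548563)/(4 − 1) = 0.4982782347
Gap between inputs: 1.743e-03; correction applied: +0.0005808446.

0.498278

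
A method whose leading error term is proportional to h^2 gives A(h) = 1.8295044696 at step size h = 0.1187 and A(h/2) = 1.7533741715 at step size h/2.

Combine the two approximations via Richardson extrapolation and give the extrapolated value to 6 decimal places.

The method has order 2: 2^2 = 4.
Numerator 4 × A(h/2) − A(h) = 4 × 1.7533741715 − 1.8295044696 = 5.1839922164
Denominator 4 − 1 = 3.
R = 5.1839922164/3 = 1.7279974055
Gap between inputs: 7.613e-02; correction applied: −0.0253767660.

1.727997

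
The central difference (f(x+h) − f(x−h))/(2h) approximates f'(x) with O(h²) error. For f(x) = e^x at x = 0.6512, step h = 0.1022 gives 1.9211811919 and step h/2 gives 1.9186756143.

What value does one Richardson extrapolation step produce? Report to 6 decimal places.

r = 2: numerator weight 4, denominator 3.
Top: 4(1.9186756143) − (1.9211811919) = 5.7535212653
Divide by 2^2 − 1 = 3.
5.7535212653 ÷ 3 = 1.9178404218

1.917840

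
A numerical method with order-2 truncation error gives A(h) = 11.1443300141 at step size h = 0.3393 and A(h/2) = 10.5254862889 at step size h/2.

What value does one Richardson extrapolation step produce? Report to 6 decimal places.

10.319205

Order 2 gives 2^r = 4 and 2^r − 1 = 3.
Numerator 4·A(h/2) − A(h) = 4·10.5254862889 − 11.1443300141 = 30.9576151415
Divide by 2^2 − 1 = 3.
Extrapolated: 30.9576151415 / 3 = 10.3192050472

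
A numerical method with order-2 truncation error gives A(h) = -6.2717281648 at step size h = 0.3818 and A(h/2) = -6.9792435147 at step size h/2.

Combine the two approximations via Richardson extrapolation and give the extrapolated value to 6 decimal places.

The method has order 2: 2^2 = 4.
4×(-6.9792435147) − (-6.2717281648) = -21.6452458940
Denominator 4 − 1 = 3.
(4×(-6.9792435147) − (-6.2717281648))/(4 − 1) = -7.2150819647

-7.215082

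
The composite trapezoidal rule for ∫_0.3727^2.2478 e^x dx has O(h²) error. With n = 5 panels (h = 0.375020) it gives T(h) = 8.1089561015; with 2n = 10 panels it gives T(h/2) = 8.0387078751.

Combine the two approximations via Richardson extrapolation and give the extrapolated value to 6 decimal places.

8.015292

Leading term ∝ h^2; use weight 4 = 2^2.
Numerator 4×A(h/2) − A(h) = 4×8.0387078751 − 8.1089561015 = 24.0458753989
Divide by 2^2 − 1 = 3.
(4×8.0387078751 − 8.1089561015)/(4 − 1) = 8.0152917996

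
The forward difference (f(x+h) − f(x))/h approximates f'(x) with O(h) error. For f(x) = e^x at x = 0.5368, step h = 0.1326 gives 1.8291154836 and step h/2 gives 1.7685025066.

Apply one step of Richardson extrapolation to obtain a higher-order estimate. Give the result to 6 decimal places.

1.707890

The method has order 1: 2^1 = 2.
2 × 1.7685025066 − 1.8291154836 = 1.7078895296
Divide by 2^1 − 1 = 1.
(2 × 1.7685025066 − 1.8291154836)/(2 − 1) = 1.7078895296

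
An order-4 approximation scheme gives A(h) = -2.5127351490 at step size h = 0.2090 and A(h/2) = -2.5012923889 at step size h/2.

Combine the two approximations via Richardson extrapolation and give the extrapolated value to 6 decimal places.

-2.500530

Method order is 4; weight 2^4 = 16.
2^4·A(h/2) = -40.0206782224; minus A(h) gives -37.5079430734.
Denominator 16 − 1 = 15.
Result: -2.5005295382
Shift from A(h/2): +0.0007628507.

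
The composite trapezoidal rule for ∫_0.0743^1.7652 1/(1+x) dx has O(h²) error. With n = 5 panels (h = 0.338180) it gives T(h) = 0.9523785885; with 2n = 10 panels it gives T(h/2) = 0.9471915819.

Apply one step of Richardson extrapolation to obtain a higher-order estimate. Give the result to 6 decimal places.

r = 2: numerator weight 4, denominator 3.
2^2·A(h/2) = 3.7887663276; minus A(h) gives 2.8363877391.
R = 2.8363877391/3 = 0.9454625797
Correction |R − A(h/2)| = 1.729e-03; gap |A(h/2) − A(h)| = 5.187e-03.

0.945463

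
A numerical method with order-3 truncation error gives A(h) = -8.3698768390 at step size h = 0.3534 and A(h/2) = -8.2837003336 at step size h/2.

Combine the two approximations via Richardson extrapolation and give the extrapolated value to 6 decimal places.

Error is O(h^3); halving h shrinks it by 2^3 = 8.
2^3*A(h/2) = -66.2696026688; minus A(h) gives -57.8997258298.
Denominator 8 − 1 = 7.
(8*(-8.2837003336) − (-8.3698768390))/(8 − 1) = -8.2713894043

-8.271389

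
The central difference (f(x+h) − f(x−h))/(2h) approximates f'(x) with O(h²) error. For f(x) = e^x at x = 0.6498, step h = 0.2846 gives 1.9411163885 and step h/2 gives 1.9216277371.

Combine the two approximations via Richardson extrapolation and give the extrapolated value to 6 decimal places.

1.915132

Order 2 gives 2^r = 4 and 2^r − 1 = 3.
Numerator 4*A(h/2) − A(h) = 4*1.9216277371 − 1.9411163885 = 5.7453945599
R = 5.7453945599/3 = 1.9151315200
Shift from A(h/2): −0.0064962171.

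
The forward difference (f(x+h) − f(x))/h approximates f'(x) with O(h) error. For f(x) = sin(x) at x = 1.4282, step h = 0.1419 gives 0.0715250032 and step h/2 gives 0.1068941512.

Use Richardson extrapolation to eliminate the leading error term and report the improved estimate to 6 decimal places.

Method order is 1; weight 2^1 = 2.
Weighted: 0.2137883024 − 0.0715250032 = 0.1422632992
Divide by 2^1 − 1 = 1.
R = 0.1422632992/1 = 0.1422632992
Shift from A(h/2): +0.0353691480.

0.142263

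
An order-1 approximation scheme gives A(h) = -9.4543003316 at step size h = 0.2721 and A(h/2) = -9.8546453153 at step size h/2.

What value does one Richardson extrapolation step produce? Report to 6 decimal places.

-10.254990

The method has order 1: 2^1 = 2.
Numerator 2·A(h/2) − A(h) = 2·(-9.8546453153) − (-9.4543003316) = -10.2549902990
(2·(-9.8546453153) − (-9.4543003316))/(2 − 1) = -10.2549902990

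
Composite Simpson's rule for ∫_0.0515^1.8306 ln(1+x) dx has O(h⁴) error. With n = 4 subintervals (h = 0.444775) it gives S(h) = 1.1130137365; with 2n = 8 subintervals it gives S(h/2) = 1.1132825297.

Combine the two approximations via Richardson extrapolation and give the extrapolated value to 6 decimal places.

1.113300

Method order is 4; weight 2^4 = 16.
Top: 16(1.1132825297) − (1.1130137365) = 16.6995067387
Divide by 2^4 − 1 = 15.
Extrapolated: 16.6995067387 / 15 = 1.1133004492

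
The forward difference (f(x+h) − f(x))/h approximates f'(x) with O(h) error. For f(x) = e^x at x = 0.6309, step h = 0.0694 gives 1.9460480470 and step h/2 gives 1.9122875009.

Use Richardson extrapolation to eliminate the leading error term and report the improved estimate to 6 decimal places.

Error is O(h^1); halving h shrinks it by 2^1 = 2.
Numerator 2*A(h/2) − A(h) = 2*1.9122875009 − 1.9460480470 = 1.8785269548
Extrapolated: 1.8785269548 / 1 = 1.8785269548
Gap between inputs: 3.376e-02; correction applied: −0.0337605461.

1.878527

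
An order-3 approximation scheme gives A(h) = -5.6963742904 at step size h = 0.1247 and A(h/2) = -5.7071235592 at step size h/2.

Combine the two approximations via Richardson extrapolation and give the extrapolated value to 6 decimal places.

r = 3, so 2^r = 8.
8 × (-5.7071235592) = -45.6569884736; (-45.6569884736) − (-5.6963742904) = -39.9606141832
(-39.9606141832) ÷ 7 = -5.7086591690

-5.708659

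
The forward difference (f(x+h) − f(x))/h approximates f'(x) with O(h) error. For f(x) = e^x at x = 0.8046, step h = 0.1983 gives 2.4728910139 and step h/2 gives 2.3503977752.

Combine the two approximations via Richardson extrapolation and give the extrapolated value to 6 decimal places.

With r = 1 the leading error scales as h^1, so the weight is 2^1 = 2.
2·2.3503977752 − 2.4728910139 = 2.2279045365
Divide by 2^1 − 1 = 1.
2.2279045365 ÷ 1 = 2.2279045365

2.227905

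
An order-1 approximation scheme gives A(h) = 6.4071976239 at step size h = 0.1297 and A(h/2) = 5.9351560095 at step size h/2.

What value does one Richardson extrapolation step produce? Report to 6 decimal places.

The method has order 1: 2^1 = 2.
Numerator 2*A(h/2) − A(h) = 2*5.9351560095 − 6.4071976239 = 5.4631143951
(2*5.9351560095 − 6.4071976239)/(2 − 1) = 5.4631143951

5.463114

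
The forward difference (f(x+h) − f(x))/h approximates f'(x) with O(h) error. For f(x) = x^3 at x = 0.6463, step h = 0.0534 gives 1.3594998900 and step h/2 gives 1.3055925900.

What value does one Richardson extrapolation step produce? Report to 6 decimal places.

Error is O(h^1); halving h shrinks it by 2^1 = 2.
Weighted: 2.6111851800 − 1.3594998900 = 1.2516852900
Extrapolated: 1.2516852900 / 1 = 1.2516852900

1.251685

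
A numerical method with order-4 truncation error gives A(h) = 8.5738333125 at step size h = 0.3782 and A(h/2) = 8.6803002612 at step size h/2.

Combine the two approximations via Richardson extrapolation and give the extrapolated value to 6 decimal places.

8.687398

The method has order 4: 2^4 = 16.
Numerator 16·A(h/2) − A(h) = 16·8.6803002612 − 8.5738333125 = 130.3109708667
R = 130.3109708667/15 = 8.6873980578
Shift from A(h/2): +0.0070977966.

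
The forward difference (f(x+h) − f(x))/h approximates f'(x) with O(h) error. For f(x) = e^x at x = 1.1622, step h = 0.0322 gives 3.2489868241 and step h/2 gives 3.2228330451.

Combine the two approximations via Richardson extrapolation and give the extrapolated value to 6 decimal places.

3.196679

Error is O(h^1); halving h shrinks it by 2^1 = 2.
2 × 3.2228330451 = 6.4456660902; 6.4456660902 − 3.2489868241 = 3.1966792661
Denominator 2 − 1 = 1.
So the Richardson estimate is 3.1966792661.
Gap between inputs: 2.615e-02; correction applied: −0.0261537790.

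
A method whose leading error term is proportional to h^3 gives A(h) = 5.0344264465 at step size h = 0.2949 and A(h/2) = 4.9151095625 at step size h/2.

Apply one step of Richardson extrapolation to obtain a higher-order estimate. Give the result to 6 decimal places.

Leading term ∝ h^3; use weight 8 = 2^3.
8 × 4.9151095625 − 5.0344264465 = 34.2864500535
Divide by 2^3 − 1 = 7.
So the Richardson estimate is 4.8980642934.
Shift from A(h/2): −0.0170452691.

4.898064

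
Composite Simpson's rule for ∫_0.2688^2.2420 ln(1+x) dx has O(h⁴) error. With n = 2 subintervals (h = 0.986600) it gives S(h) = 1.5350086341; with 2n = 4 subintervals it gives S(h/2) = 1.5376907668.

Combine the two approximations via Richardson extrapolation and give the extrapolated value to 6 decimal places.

With r = 4 the leading error scales as h^4, so the weight is 2^4 = 16.
2^4×A(h/2) = 24.6030522688; minus A(h) gives 23.0680436347.
R = 23.0680436347/15 = 1.5378695756

1.537870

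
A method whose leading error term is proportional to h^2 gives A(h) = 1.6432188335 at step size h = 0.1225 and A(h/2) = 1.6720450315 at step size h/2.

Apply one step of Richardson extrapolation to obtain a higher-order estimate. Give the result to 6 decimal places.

1.681654

Error is O(h^2); halving h shrinks it by 2^2 = 4.
Weighted: 6.6881801260 − 1.6432188335 = 5.0449612925
Divide by 2^2 − 1 = 3.
Extrapolated: 5.0449612925 / 3 = 1.6816537642
Correction |R − A(h/2)| = 9.609e-03; gap |A(h/2) − A(h)| = 2.883e-02.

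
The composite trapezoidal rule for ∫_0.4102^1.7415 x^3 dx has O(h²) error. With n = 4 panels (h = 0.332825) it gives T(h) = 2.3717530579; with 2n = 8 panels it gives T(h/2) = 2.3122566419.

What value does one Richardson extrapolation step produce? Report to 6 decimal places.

2.292425

The method has order 2: 2^2 = 4.
Top: 4(2.3122566419) − (2.3717530579) = 6.8772735097
R = 6.8772735097/3 = 2.2924245032
Correction |R − A(h/2)| = 1.983e-02; gap |A(h/2) − A(h)| = 5.950e-02.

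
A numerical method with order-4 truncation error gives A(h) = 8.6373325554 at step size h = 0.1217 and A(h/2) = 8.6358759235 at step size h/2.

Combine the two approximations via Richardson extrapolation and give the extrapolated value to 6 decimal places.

8.635779

Leading term ∝ h^4; use weight 16 = 2^4.
Difference of the inputs: 8.6358759235 − 8.6373325554 = -0.0014566319
Divide by 2^4 − 1 = 15: (-0.0014566319)/15 = -0.0000971088
R = 8.6358759235 − 0.0000971088 = 8.6357788147
Shift from A(h/2): −0.0000971088.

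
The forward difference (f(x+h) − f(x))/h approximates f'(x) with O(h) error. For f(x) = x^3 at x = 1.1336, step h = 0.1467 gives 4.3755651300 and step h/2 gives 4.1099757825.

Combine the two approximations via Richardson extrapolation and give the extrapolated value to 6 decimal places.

3.844386

With r = 1 the leading error scales as h^1, so the weight is 2^1 = 2.
2·4.1099757825 = 8.2199515650; 8.2199515650 − 4.3755651300 = 3.8443864350
3.8443864350 ÷ 1 = 3.8443864350
Gap between inputs: 2.656e-01; correction applied: −0.2655893475.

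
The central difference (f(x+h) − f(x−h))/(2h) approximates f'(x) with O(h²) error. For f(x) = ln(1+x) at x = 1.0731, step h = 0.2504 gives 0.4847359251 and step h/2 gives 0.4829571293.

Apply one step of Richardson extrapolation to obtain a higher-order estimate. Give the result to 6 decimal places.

Order 2 gives 2^r = 4 and 2^r − 1 = 3.
4×0.4829571293 − 0.4847359251 = 1.4470925921
R = 1.4470925921/3 = 0.4823641974
Correction |R − A(h/2)| = 5.929e-04; gap |A(h/2) − A(h)| = 1.779e-03.

0.482364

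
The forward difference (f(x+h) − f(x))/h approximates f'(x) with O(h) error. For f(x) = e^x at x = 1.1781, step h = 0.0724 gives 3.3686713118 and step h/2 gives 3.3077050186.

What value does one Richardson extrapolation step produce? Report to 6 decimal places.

Leading term ∝ h^1; use weight 2 = 2^1.
2*3.3077050186 = 6.6154100372; subtract 3.3686713118 → 3.2467387254
Divide by 2^1 − 1 = 1.
R = 3.2467387254/1 = 3.2467387254

3.246739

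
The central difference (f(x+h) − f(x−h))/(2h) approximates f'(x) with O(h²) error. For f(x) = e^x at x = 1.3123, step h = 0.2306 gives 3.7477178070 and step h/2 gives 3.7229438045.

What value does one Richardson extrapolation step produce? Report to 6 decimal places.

3.714686

Order 2 gives 2^r = 4 and 2^r − 1 = 3.
A(h/2) − A(h) = 3.7229438045 − 3.7477178070 = -0.0247740025
Divide by 2^2 − 1 = 3: (-0.0247740025)/3 = -0.0082580008
R = 3.7229438045 − 0.0082580008 = 3.7146858037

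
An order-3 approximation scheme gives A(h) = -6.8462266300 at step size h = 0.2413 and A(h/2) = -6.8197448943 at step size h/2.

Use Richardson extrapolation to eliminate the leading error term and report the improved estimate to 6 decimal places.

r = 3: numerator weight 8, denominator 7.
Weighted: (-54.5579591544) − (-6.8462266300) = -47.7117325244
Extrapolated: (-47.7117325244) / 7 = -6.8159617892

-6.815962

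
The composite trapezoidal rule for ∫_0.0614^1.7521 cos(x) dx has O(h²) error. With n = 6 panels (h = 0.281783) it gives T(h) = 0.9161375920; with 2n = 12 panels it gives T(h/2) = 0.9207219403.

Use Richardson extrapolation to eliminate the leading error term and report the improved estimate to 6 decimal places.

Method order is 2; weight 2^2 = 4.
4*0.9207219403 = 3.6828877612; subtract 0.9161375920 → 2.7667501692
Divide by 2^2 − 1 = 3.
2.7667501692 ÷ 3 = 0.9222500564

0.922250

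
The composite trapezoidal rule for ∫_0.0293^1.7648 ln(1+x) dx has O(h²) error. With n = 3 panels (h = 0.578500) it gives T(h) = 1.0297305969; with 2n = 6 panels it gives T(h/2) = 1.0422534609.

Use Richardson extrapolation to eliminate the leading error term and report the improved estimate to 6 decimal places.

1.046428

Leading term ∝ h^2; use weight 4 = 2^2.
A(h/2) − A(h) = 1.0422534609 − 1.0297305969 = 0.0125228640
Divide by 2^2 − 1 = 3: 0.0125228640/3 = 0.0041742880
R = A(h/2) + (A(h/2) − A(h))/3 = 1.0422534609 + 0.0041742880 = 1.0464277489
Gap between inputs: 1.252e-02; correction applied: +0.0041742880.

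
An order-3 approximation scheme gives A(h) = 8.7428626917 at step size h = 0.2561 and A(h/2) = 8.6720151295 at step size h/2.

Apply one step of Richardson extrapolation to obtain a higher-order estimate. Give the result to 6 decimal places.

Error is O(h^3); halving h shrinks it by 2^3 = 8.
Top: 8(8.6720151295) − (8.7428626917) = 60.6332583443
Extrapolated: 60.6332583443 / 7 = 8.6618940492

8.661894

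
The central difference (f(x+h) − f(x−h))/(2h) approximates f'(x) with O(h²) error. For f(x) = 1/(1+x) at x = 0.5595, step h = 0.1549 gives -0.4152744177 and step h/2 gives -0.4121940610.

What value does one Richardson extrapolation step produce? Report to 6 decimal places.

Leading term ∝ h^2; use weight 4 = 2^2.
2^2*A(h/2) = -1.6487762440; minus A(h) gives -1.2335018263.
Divide by 2^2 − 1 = 3.
Result: -0.4111672754

-0.411167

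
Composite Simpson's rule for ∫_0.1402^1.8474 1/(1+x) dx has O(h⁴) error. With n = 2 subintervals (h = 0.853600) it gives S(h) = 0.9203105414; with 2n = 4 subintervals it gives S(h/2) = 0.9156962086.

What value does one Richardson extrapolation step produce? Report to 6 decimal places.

r = 4, so 2^r = 16.
Top: 16(0.9156962086) − (0.9203105414) = 13.7308287962
Denominator 16 − 1 = 15.
(16*0.9156962086 − 0.9203105414)/(16 − 1) = 0.9153885864
Gap between inputs: 4.614e-03; correction applied: −0.0003076222.

0.915389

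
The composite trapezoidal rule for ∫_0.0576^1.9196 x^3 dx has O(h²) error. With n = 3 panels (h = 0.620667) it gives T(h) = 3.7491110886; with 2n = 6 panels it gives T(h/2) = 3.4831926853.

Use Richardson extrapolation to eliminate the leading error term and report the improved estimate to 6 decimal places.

Leading term ∝ h^2; use weight 4 = 2^2.
Numerator 4 × A(h/2) − A(h) = 4 × 3.4831926853 − 3.7491110886 = 10.1836596526
Denominator 4 − 1 = 3.
10.1836596526 ÷ 3 = 3.3945532175

3.394553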